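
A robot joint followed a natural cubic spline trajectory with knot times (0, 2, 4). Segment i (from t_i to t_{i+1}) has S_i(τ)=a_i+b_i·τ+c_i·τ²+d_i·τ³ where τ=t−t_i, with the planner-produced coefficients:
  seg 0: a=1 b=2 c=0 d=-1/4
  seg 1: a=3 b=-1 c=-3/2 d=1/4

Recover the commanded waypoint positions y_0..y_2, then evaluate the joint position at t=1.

y_0=1 y_1=3 y_2=-3
S(1) = 11/4

y_0 = S_0(0) = a_0 = 1
y_1 = S_1(0) = a_1 = 3
y_2 = S_1(2) = -3
t_q=1 is in segment 0 (τ=1); S_0(τ)=11/4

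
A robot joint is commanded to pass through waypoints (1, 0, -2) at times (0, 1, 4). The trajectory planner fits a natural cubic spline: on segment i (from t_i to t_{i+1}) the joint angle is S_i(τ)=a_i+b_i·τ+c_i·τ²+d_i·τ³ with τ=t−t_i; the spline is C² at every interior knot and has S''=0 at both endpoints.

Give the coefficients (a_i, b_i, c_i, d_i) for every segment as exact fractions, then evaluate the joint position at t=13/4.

Δ: Δ0=-1, Δ1=-2/3
row 1: diag=8, rhs=2; c'=3/8, d'=1/4
back: M1=1/4
M: M0=0, M1=1/4, M2=0
seg 0: a=1, c=M0/2=0, d=(M1−M0)/(6·1)=1/24, b=Δ0−h0·(2M0+M1)/6=-25/24
seg 1: a=0, c=M1/2=1/8, d=(M2−M1)/(6·3)=-1/72, b=Δ1−h1·(2M1+M2)/6=-11/12
t_q=13/4 → seg 1, τ=9/4; S=0+-11/12·τ+1/8·τ²+-1/72·τ³=-813/512

  seg 0: a=1 b=-25/24 c=0 d=1/24
  seg 1: a=0 b=-11/12 c=1/8 d=-1/72
S(13/4) = -813/512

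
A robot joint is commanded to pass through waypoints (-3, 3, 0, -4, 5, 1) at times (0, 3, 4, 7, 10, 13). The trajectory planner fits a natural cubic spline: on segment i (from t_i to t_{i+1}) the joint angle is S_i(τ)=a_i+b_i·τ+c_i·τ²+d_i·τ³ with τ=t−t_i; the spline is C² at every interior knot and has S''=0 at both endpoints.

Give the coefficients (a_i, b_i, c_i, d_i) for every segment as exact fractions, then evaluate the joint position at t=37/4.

  seg 0: a=-3 b=3328/849 c=0 d=-1630/7641
  seg 1: a=3 b=-1562/849 c=-1630/849 d=215/283
  seg 2: a=0 b=-2887/849 c=305/849 d=280/2547
  seg 3: a=-4 b=1463/849 c=1145/849 d=-2351/7641
  seg 4: a=5 b=1280/849 c=-402/283 d=134/849
S(37/4) = 57959/18112

Δ: Δ0=2, Δ1=-3, Δ2=-4/3, Δ3=3, Δ4=-4/3
row 1: diag=8, rhs=-30; c'=1/8, d'=-15/4
row 2: denom=8−1·1/8=63/8; d'=(10−1·-15/4)/(63/8)=110/63
row 3: denom=12−3·8/21=76/7; d'=(26−3·110/63)/(76/7)=109/57
row 4: denom=12−3·21/76=849/76; d'=(-26−3·109/57)/(849/76)=-804/283
back: M4=-804/283
back: M3=109/57−21/76·-804/283=2290/849
back: M2=110/63−8/21·2290/849=610/849
back: M1=-15/4−1/8·610/849=-3260/849
M: M0=0, M1=-3260/849, M2=610/849, M3=2290/849, M4=-804/283, M5=0
seg 0: a=-3, c=M0/2=0, d=(M1−M0)/(6·3)=-1630/7641, b=Δ0−h0·(2M0+M1)/6=3328/849
seg 1: a=3, c=M1/2=-1630/849, d=(M2−M1)/(6·1)=215/283, b=Δ1−h1·(2M1+M2)/6=-1562/849
seg 2: a=0, c=M2/2=305/849, d=(M3−M2)/(6·3)=280/2547, b=Δ2−h2·(2M2+M3)/6=-2887/849
seg 3: a=-4, c=M3/2=1145/849, d=(M4−M3)/(6·3)=-2351/7641, b=Δ3−h3·(2M3+M4)/6=1463/849
seg 4: a=5, c=M4/2=-402/283, d=(M5−M4)/(6·3)=134/849, b=Δ4−h4·(2M4+M5)/6=1280/849
t_q=37/4 → seg 3, τ=9/4; S=-4+1463/849·τ+1145/849·τ²+-2351/7641·τ³=57959/18112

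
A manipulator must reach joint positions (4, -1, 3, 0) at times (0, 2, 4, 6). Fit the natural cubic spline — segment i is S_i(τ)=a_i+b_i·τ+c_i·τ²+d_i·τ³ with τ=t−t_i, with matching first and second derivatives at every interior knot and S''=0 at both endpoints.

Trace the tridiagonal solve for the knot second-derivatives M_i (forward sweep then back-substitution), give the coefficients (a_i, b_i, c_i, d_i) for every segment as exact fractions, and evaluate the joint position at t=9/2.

Δ: Δ0=-5/2, Δ1=2, Δ2=-3/2
row 1: diag=8, rhs=27; c'=1/4, d'=27/8
row 2: denom=8−2·1/4=15/2; d'=(-21−2·27/8)/(15/2)=-37/10
back: M2=-37/10
back: M1=27/8−1/4·-37/10=43/10
M: M0=0, M1=43/10, M2=-37/10, M3=0
seg 0: a=4, c=M0/2=0, d=(M1−M0)/(6·2)=43/120, b=Δ0−h0·(2M0+M1)/6=-59/15
seg 1: a=-1, c=M1/2=43/20, d=(M2−M1)/(6·2)=-2/3, b=Δ1−h1·(2M1+M2)/6=11/30
seg 2: a=3, c=M2/2=-37/20, d=(M3−M2)/(6·2)=37/120, b=Δ2−h2·(2M2+M3)/6=29/30
t_q=9/2 → seg 2, τ=1/2; S=3+29/30·τ+-37/20·τ²+37/120·τ³=979/320

  seg 0: a=4 b=-59/15 c=0 d=43/120
  seg 1: a=-1 b=11/30 c=43/20 d=-2/3
  seg 2: a=3 b=29/30 c=-37/20 d=37/120
S(9/2) = 979/320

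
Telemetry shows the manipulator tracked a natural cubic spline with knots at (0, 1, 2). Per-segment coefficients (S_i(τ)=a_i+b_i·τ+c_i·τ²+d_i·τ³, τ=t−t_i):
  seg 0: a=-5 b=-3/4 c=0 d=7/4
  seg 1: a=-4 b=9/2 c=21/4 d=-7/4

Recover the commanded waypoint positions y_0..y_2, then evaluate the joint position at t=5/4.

y_0 = S_0(0) = a_0 = -5
y_1 = S_1(0) = a_1 = -4
y_2 = S_1(1) = 4
t_q=5/4 is in segment 1 (τ=1/4); S_1(τ)=-659/256

y_0=-5 y_1=-4 y_2=4
S(5/4) = -659/256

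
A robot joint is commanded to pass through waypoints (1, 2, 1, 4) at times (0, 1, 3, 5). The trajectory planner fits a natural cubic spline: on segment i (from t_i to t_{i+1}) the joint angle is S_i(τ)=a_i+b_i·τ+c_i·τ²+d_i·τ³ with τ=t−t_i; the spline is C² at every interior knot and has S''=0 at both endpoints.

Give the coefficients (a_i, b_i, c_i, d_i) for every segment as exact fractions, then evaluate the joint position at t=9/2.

  seg 0: a=1 b=15/11 c=0 d=-4/11
  seg 1: a=2 b=3/11 c=-12/11 d=31/88
  seg 2: a=1 b=3/22 c=45/44 d=-15/88
S(9/2) = 2063/704

Δ: Δ0=1, Δ1=-1/2, Δ2=3/2
row 1: diag=6, rhs=-9; c'=1/3, d'=-3/2
row 2: denom=8−2·1/3=22/3; d'=(12−2·-3/2)/(22/3)=45/22
back: M2=45/22
back: M1=-3/2−1/3·45/22=-24/11
M: M0=0, M1=-24/11, M2=45/22, M3=0
seg 0: a=1, c=M0/2=0, d=(M1−M0)/(6·1)=-4/11, b=Δ0−h0·(2M0+M1)/6=15/11
seg 1: a=2, c=M1/2=-12/11, d=(M2−M1)/(6·2)=31/88, b=Δ1−h1·(2M1+M2)/6=3/11
seg 2: a=1, c=M2/2=45/44, d=(M3−M2)/(6·2)=-15/88, b=Δ2−h2·(2M2+M3)/6=3/22
t_q=9/2 → seg 2, τ=3/2; S=1+3/22·τ+45/44·τ²+-15/88·τ³=2063/704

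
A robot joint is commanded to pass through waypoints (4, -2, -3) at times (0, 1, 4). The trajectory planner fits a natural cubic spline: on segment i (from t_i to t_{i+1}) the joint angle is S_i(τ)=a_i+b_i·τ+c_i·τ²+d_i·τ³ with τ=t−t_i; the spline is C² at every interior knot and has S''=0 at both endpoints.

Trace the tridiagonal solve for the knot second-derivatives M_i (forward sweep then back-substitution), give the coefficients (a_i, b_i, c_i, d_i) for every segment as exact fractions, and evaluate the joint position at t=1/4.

Δ: Δ0=-6, Δ1=-1/3
row 1: diag=8, rhs=34; c'=3/8, d'=17/4
back: M1=17/4
M: M0=0, M1=17/4, M2=0
seg 0: a=4, c=M0/2=0, d=(M1−M0)/(6·1)=17/24, b=Δ0−h0·(2M0+M1)/6=-161/24
seg 1: a=-2, c=M1/2=17/8, d=(M2−M1)/(6·3)=-17/72, b=Δ1−h1·(2M1+M2)/6=-55/12
t_q=1/4 → seg 0, τ=1/4; S=4+-161/24·τ+0·τ²+17/24·τ³=1195/512

  seg 0: a=4 b=-161/24 c=0 d=17/24
  seg 1: a=-2 b=-55/12 c=17/8 d=-17/72
S(1/4) = 1195/512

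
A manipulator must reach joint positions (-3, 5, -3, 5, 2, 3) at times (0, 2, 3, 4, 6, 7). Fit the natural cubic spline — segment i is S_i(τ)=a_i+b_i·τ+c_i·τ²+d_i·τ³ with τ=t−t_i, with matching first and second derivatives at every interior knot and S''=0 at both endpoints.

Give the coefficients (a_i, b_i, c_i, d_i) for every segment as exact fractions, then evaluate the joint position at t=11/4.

Δ: Δ0=4, Δ1=-8, Δ2=8, Δ3=-3/2, Δ4=1
row 1: diag=6, rhs=-72; c'=1/6, d'=-12
row 2: denom=4−1·1/6=23/6; d'=(96−1·-12)/(23/6)=648/23
row 3: denom=6−1·6/23=132/23; d'=(-57−1·648/23)/(132/23)=-653/44
row 4: denom=6−2·23/66=175/33; d'=(15−2·-653/44)/(175/33)=2949/350
back: M4=2949/350
back: M3=-653/44−23/66·2949/350=-3111/175
back: M2=648/23−6/23·-3111/175=5742/175
back: M1=-12−1/6·5742/175=-3057/175
M: M0=0, M1=-3057/175, M2=5742/175, M3=-3111/175, M4=2949/350, M5=0
seg 0: a=-3, c=M0/2=0, d=(M1−M0)/(6·2)=-1019/700, b=Δ0−h0·(2M0+M1)/6=1719/175
seg 1: a=5, c=M1/2=-3057/350, d=(M2−M1)/(6·1)=419/50, b=Δ1−h1·(2M1+M2)/6=-1338/175
seg 2: a=-3, c=M2/2=2871/175, d=(M3−M2)/(6·1)=-2951/350, b=Δ2−h2·(2M2+M3)/6=9/350
seg 3: a=5, c=M3/2=-3111/350, d=(M4−M3)/(6·2)=3057/1400, b=Δ3−h3·(2M3+M4)/6=264/35
seg 4: a=2, c=M4/2=2949/700, d=(M5−M4)/(6·1)=-983/700, b=Δ4−h4·(2M4+M5)/6=-633/350
t_q=11/4 → seg 1, τ=3/4; S=5+-1338/175·τ+-3057/350·τ²+419/50·τ³=-47309/22400

  seg 0: a=-3 b=1719/175 c=0 d=-1019/700
  seg 1: a=5 b=-1338/175 c=-3057/350 d=419/50
  seg 2: a=-3 b=9/350 c=2871/175 d=-2951/350
  seg 3: a=5 b=264/35 c=-3111/350 d=3057/1400
  seg 4: a=2 b=-633/350 c=2949/700 d=-983/700
S(11/4) = -47309/22400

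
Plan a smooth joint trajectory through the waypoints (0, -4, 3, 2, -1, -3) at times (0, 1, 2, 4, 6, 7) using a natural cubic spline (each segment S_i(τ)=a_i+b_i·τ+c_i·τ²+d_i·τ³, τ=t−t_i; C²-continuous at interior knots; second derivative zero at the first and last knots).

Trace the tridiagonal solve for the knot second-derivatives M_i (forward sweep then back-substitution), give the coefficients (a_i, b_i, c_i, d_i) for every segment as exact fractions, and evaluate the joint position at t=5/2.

Δ: Δ0=-4, Δ1=7, Δ2=-1/2, Δ3=-3/2, Δ4=-2
row 1: diag=4, rhs=66; c'=1/4, d'=33/2
row 2: denom=6−1·1/4=23/4; d'=(-45−1·33/2)/(23/4)=-246/23
row 3: denom=8−2·8/23=168/23; d'=(-6−2·-246/23)/(168/23)=59/28
row 4: denom=6−2·23/84=229/42; d'=(-3−2·59/28)/(229/42)=-303/229
back: M4=-303/229
back: M3=59/28−23/84·-303/229=1131/458
back: M2=-246/23−8/23·1131/458=-2646/229
back: M1=33/2−1/4·-2646/229=4440/229
M: M0=0, M1=4440/229, M2=-2646/229, M3=1131/458, M4=-303/229, M5=0
seg 0: a=0, c=M0/2=0, d=(M1−M0)/(6·1)=740/229, b=Δ0−h0·(2M0+M1)/6=-1656/229
seg 1: a=-4, c=M1/2=2220/229, d=(M2−M1)/(6·1)=-1181/229, b=Δ1−h1·(2M1+M2)/6=564/229
seg 2: a=3, c=M2/2=-1323/229, d=(M3−M2)/(6·2)=2141/1832, b=Δ2−h2·(2M2+M3)/6=1461/229
seg 3: a=2, c=M3/2=1131/916, d=(M4−M3)/(6·2)=-579/1832, b=Δ3−h3·(2M3+M4)/6=-1239/458
seg 4: a=-1, c=M4/2=-303/458, d=(M5−M4)/(6·1)=101/458, b=Δ4−h4·(2M4+M5)/6=-357/229
t_q=5/2 → seg 2, τ=1/2; S=3+1461/229·τ+-1323/229·τ²+2141/1832·τ³=71693/14656

  seg 0: a=0 b=-1656/229 c=0 d=740/229
  seg 1: a=-4 b=564/229 c=2220/229 d=-1181/229
  seg 2: a=3 b=1461/229 c=-1323/229 d=2141/1832
  seg 3: a=2 b=-1239/458 c=1131/916 d=-579/1832
  seg 4: a=-1 b=-357/229 c=-303/458 d=101/458
S(5/2) = 71693/14656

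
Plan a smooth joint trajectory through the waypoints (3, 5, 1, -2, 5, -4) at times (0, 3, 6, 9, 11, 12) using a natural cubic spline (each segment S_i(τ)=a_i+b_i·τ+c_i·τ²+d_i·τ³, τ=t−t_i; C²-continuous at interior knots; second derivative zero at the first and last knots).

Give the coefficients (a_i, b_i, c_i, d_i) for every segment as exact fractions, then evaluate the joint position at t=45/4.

  seg 0: a=3 b=295/288 c=0 d=-103/2592
  seg 1: a=5 b=-7/144 c=-103/288 d=-61/2592
  seg 2: a=1 b=-815/288 c=-41/72 d=1019/2592
  seg 3: a=-2 b=629/144 c=95/32 d=-245/144
  seg 4: a=5 b=-601/144 c=-695/96 d=695/288
S(45/4) = 21761/6144

Δ: Δ0=2/3, Δ1=-4/3, Δ2=-1, Δ3=7/2, Δ4=-9
row 1: diag=12, rhs=-12; c'=1/4, d'=-1
row 2: denom=12−3·1/4=45/4; d'=(2−3·-1)/(45/4)=4/9
row 3: denom=10−3·4/15=46/5; d'=(27−3·4/9)/(46/5)=385/138
row 4: denom=6−2·5/23=128/23; d'=(-75−2·385/138)/(128/23)=-695/48
back: M4=-695/48
back: M3=385/138−5/23·-695/48=95/16
back: M2=4/9−4/15·95/16=-41/36
back: M1=-1−1/4·-41/36=-103/144
M: M0=0, M1=-103/144, M2=-41/36, M3=95/16, M4=-695/48, M5=0
seg 0: a=3, c=M0/2=0, d=(M1−M0)/(6·3)=-103/2592, b=Δ0−h0·(2M0+M1)/6=295/288
seg 1: a=5, c=M1/2=-103/288, d=(M2−M1)/(6·3)=-61/2592, b=Δ1−h1·(2M1+M2)/6=-7/144
seg 2: a=1, c=M2/2=-41/72, d=(M3−M2)/(6·3)=1019/2592, b=Δ2−h2·(2M2+M3)/6=-815/288
seg 3: a=-2, c=M3/2=95/32, d=(M4−M3)/(6·2)=-245/144, b=Δ3−h3·(2M3+M4)/6=629/144
seg 4: a=5, c=M4/2=-695/96, d=(M5−M4)/(6·1)=695/288, b=Δ4−h4·(2M4+M5)/6=-601/144
t_q=45/4 → seg 4, τ=1/4; S=5+-601/144·τ+-695/96·τ²+695/288·τ³=21761/6144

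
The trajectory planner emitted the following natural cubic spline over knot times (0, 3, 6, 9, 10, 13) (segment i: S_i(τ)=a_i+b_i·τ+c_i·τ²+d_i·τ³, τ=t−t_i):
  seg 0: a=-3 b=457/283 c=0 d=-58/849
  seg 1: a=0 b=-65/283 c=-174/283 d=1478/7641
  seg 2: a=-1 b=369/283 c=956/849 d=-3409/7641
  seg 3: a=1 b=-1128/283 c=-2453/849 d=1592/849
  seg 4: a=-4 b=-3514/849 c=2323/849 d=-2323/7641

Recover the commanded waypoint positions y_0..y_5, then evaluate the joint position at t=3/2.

y_0=-3 y_1=0 y_2=-1 y_3=1 y_4=-4 y_5=0
S(3/2) = -915/1132

y_0 = S_0(0) = a_0 = -3
y_1 = S_1(0) = a_1 = 0
y_2 = S_2(0) = a_2 = -1
y_3 = S_3(0) = a_3 = 1
y_4 = S_4(0) = a_4 = -4
y_5 = S_4(3) = 0
t_q=3/2 is in segment 0 (τ=3/2); S_0(τ)=-915/1132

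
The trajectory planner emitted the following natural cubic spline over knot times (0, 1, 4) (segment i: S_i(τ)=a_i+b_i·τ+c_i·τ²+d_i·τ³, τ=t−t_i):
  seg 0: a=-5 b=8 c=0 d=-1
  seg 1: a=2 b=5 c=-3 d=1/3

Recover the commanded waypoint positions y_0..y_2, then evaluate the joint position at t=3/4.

y_0 = S_0(0) = a_0 = -5
y_1 = S_1(0) = a_1 = 2
y_2 = S_1(3) = -1
t_q=3/4 is in segment 0 (τ=3/4); S_0(τ)=37/64

y_0=-5 y_1=2 y_2=-1
S(3/4) = 37/64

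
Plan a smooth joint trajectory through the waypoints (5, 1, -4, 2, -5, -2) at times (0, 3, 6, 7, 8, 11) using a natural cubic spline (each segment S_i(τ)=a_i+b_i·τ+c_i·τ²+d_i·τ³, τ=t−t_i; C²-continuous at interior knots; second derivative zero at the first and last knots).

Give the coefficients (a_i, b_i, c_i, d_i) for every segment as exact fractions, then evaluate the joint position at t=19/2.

Δ: Δ0=-4/3, Δ1=-5/3, Δ2=6, Δ3=-7, Δ4=1
row 1: diag=12, rhs=-2; c'=1/4, d'=-1/6
row 2: denom=8−3·1/4=29/4; d'=(46−3·-1/6)/(29/4)=186/29
row 3: denom=4−1·4/29=112/29; d'=(-78−1·186/29)/(112/29)=-153/7
row 4: denom=8−1·29/112=867/112; d'=(48−1·-153/7)/(867/112)=2608/289
back: M4=2608/289
back: M3=-153/7−29/112·2608/289=-6992/289
back: M2=186/29−4/29·-6992/289=2818/289
back: M1=-1/6−1/4·2818/289=-2258/867
M: M0=0, M1=-2258/867, M2=2818/289, M3=-6992/289, M4=2608/289, M5=0
seg 0: a=5, c=M0/2=0, d=(M1−M0)/(6·3)=-1129/7803, b=Δ0−h0·(2M0+M1)/6=-9/289
seg 1: a=1, c=M1/2=-1129/867, d=(M2−M1)/(6·3)=5356/7803, b=Δ1−h1·(2M1+M2)/6=-1138/289
seg 2: a=-4, c=M2/2=1409/289, d=(M3−M2)/(6·1)=-1635/289, b=Δ2−h2·(2M2+M3)/6=1960/289
seg 3: a=2, c=M3/2=-3496/289, d=(M4−M3)/(6·1)=1600/289, b=Δ3−h3·(2M3+M4)/6=-127/289
seg 4: a=-5, c=M4/2=1304/289, d=(M5−M4)/(6·3)=-1304/2601, b=Δ4−h4·(2M4+M5)/6=-2319/289
t_q=19/2 → seg 4, τ=3/2; S=-5+-2319/289·τ+1304/289·τ²+-1304/2601·τ³=-4957/578

  seg 0: a=5 b=-9/289 c=0 d=-1129/7803
  seg 1: a=1 b=-1138/289 c=-1129/867 d=5356/7803
  seg 2: a=-4 b=1960/289 c=1409/289 d=-1635/289
  seg 3: a=2 b=-127/289 c=-3496/289 d=1600/289
  seg 4: a=-5 b=-2319/289 c=1304/289 d=-1304/2601
S(19/2) = -4957/578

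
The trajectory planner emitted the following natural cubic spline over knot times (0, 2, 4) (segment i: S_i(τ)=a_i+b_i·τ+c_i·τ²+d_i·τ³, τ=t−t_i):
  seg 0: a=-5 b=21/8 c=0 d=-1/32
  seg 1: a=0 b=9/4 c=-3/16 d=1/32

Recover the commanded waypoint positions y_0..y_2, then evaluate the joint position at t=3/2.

y_0 = S_0(0) = a_0 = -5
y_1 = S_1(0) = a_1 = 0
y_2 = S_1(2) = 4
t_q=3/2 is in segment 0 (τ=3/2); S_0(τ)=-299/256

y_0=-5 y_1=0 y_2=4
S(3/2) = -299/256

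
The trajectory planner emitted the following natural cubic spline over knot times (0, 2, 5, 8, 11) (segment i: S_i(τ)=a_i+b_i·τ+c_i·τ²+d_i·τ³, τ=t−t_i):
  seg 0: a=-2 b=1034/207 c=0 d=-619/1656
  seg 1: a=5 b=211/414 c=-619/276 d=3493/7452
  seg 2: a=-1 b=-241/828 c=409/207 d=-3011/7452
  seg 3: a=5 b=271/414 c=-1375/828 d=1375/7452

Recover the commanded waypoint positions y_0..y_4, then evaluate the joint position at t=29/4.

y_0=-2 y_1=5 y_2=-1 y_3=5 y_4=-3
S(29/4) = 22053/5888

y_0 = S_0(0) = a_0 = -2
y_1 = S_1(0) = a_1 = 5
y_2 = S_2(0) = a_2 = -1
y_3 = S_3(0) = a_3 = 5
y_4 = S_3(3) = -3
t_q=29/4 is in segment 2 (τ=9/4); S_2(τ)=22053/5888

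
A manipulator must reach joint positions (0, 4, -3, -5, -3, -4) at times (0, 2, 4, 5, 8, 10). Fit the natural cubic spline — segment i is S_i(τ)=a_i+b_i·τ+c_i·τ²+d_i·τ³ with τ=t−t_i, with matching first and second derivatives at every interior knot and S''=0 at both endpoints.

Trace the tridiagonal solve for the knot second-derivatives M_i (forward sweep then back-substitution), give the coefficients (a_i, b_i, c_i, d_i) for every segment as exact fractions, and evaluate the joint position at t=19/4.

  seg 0: a=0 b=8227/2283 c=0 d=-3661/9132
  seg 1: a=4 b=-2756/2283 c=-3661/1522 d=11497/18264
  seg 2: a=-3 b=-14953/4566 c=4175/3044 d=-883/9132
  seg 3: a=-5 b=-7505/9132 c=823/761 d=-5345/27396
  seg 4: a=-3 b=1823/4566 c=-2053/3044 d=2053/18264
S(19/4) = -920591/194816

Δ: Δ0=2, Δ1=-7/2, Δ2=-2, Δ3=2/3, Δ4=-1/2
row 1: diag=8, rhs=-33; c'=1/4, d'=-33/8
row 2: denom=6−2·1/4=11/2; d'=(9−2·-33/8)/(11/2)=69/22
row 3: denom=8−1·2/11=86/11; d'=(16−1·69/22)/(86/11)=283/172
row 4: denom=10−3·33/86=761/86; d'=(-7−3·283/172)/(761/86)=-2053/1522
back: M4=-2053/1522
back: M3=283/172−33/86·-2053/1522=1646/761
back: M2=69/22−2/11·1646/761=4175/1522
back: M1=-33/8−1/4·4175/1522=-3661/761
M: M0=0, M1=-3661/761, M2=4175/1522, M3=1646/761, M4=-2053/1522, M5=0
seg 0: a=0, c=M0/2=0, d=(M1−M0)/(6·2)=-3661/9132, b=Δ0−h0·(2M0+M1)/6=8227/2283
seg 1: a=4, c=M1/2=-3661/1522, d=(M2−M1)/(6·2)=11497/18264, b=Δ1−h1·(2M1+M2)/6=-2756/2283
seg 2: a=-3, c=M2/2=4175/3044, d=(M3−M2)/(6·1)=-883/9132, b=Δ2−h2·(2M2+M3)/6=-14953/4566
seg 3: a=-5, c=M3/2=823/761, d=(M4−M3)/(6·3)=-5345/27396, b=Δ3−h3·(2M3+M4)/6=-7505/9132
seg 4: a=-3, c=M4/2=-2053/3044, d=(M5−M4)/(6·2)=2053/18264, b=Δ4−h4·(2M4+M5)/6=1823/4566
t_q=19/4 → seg 2, τ=3/4; S=-3+-14953/4566·τ+4175/3044·τ²+-883/9132·τ³=-920591/194816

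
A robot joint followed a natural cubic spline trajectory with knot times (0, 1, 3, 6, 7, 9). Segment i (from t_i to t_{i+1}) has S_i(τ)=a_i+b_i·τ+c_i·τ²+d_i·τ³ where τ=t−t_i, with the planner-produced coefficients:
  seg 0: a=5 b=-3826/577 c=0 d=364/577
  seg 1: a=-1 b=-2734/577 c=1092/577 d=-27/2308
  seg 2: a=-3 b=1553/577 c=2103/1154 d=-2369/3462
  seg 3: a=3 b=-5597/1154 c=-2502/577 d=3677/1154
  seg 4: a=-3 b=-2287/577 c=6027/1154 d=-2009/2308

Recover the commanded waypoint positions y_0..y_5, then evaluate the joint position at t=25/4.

y_0 = S_0(0) = a_0 = 5
y_1 = S_1(0) = a_1 = -1
y_2 = S_2(0) = a_2 = -3
y_3 = S_3(0) = a_3 = 3
y_4 = S_4(0) = a_4 = -3
y_5 = S_4(2) = 3
t_q=25/4 is in segment 3 (τ=1/4); S_3(τ)=115677/73856

y_0=5 y_1=-1 y_2=-3 y_3=3 y_4=-3 y_5=3
S(25/4) = 115677/73856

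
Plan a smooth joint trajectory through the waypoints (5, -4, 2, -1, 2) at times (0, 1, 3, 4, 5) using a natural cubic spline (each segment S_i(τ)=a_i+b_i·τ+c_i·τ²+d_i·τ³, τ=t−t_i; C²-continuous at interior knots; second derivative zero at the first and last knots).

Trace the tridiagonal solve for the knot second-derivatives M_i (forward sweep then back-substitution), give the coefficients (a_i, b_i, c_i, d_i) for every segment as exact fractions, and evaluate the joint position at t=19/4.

  seg 0: a=5 b=-717/61 c=0 d=168/61
  seg 1: a=-4 b=-213/61 c=504/61 d=-153/61
  seg 2: a=2 b=-33/61 c=-414/61 d=264/61
  seg 3: a=-1 b=-69/61 c=378/61 d=-126/61
S(19/4) = 1495/1952

Δ: Δ0=-9, Δ1=3, Δ2=-3, Δ3=3
row 1: diag=6, rhs=72; c'=1/3, d'=12
row 2: denom=6−2·1/3=16/3; d'=(-36−2·12)/(16/3)=-45/4
row 3: denom=4−1·3/16=61/16; d'=(36−1·-45/4)/(61/16)=756/61
back: M3=756/61
back: M2=-45/4−3/16·756/61=-828/61
back: M1=12−1/3·-828/61=1008/61
M: M0=0, M1=1008/61, M2=-828/61, M3=756/61, M4=0
seg 0: a=5, c=M0/2=0, d=(M1−M0)/(6·1)=168/61, b=Δ0−h0·(2M0+M1)/6=-717/61
seg 1: a=-4, c=M1/2=504/61, d=(M2−M1)/(6·2)=-153/61, b=Δ1−h1·(2M1+M2)/6=-213/61
seg 2: a=2, c=M2/2=-414/61, d=(M3−M2)/(6·1)=264/61, b=Δ2−h2·(2M2+M3)/6=-33/61
seg 3: a=-1, c=M3/2=378/61, d=(M4−M3)/(6·1)=-126/61, b=Δ3−h3·(2M3+M4)/6=-69/61
t_q=19/4 → seg 3, τ=3/4; S=-1+-69/61·τ+378/61·τ²+-126/61·τ³=1495/1952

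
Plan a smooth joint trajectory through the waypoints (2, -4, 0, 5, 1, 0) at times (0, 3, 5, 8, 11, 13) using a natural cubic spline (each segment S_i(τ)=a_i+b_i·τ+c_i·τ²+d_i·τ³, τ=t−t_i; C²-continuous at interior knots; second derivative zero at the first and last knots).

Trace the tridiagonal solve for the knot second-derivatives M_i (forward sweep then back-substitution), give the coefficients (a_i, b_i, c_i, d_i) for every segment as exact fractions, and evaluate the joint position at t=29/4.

  seg 0: a=2 b=-10463/3252 c=0 d=3959/29268
  seg 1: a=-4 b=707/1626 c=3959/3252 d=-707/3252
  seg 2: a=0 b=1461/542 c=-283/3252 d=-2497/29268
  seg 3: a=5 b=-141/1084 c=-695/813 d=4427/29268
  seg 4: a=1 b=-637/542 c=549/1084 d=-183/2168
S(29/4) = 322785/69376

Δ: Δ0=-2, Δ1=2, Δ2=5/3, Δ3=-4/3, Δ4=-1/2
row 1: diag=10, rhs=24; c'=1/5, d'=12/5
row 2: denom=10−2·1/5=48/5; d'=(-2−2·12/5)/(48/5)=-17/24
row 3: denom=12−3·5/16=177/16; d'=(-18−3·-17/24)/(177/16)=-254/177
row 4: denom=10−3·16/59=542/59; d'=(5−3·-254/177)/(542/59)=549/542
back: M4=549/542
back: M3=-254/177−16/59·549/542=-1390/813
back: M2=-17/24−5/16·-1390/813=-283/1626
back: M1=12/5−1/5·-283/1626=3959/1626
M: M0=0, M1=3959/1626, M2=-283/1626, M3=-1390/813, M4=549/542, M5=0
seg 0: a=2, c=M0/2=0, d=(M1−M0)/(6·3)=3959/29268, b=Δ0−h0·(2M0+M1)/6=-10463/3252
seg 1: a=-4, c=M1/2=3959/3252, d=(M2−M1)/(6·2)=-707/3252, b=Δ1−h1·(2M1+M2)/6=707/1626
seg 2: a=0, c=M2/2=-283/3252, d=(M3−M2)/(6·3)=-2497/29268, b=Δ2−h2·(2M2+M3)/6=1461/542
seg 3: a=5, c=M3/2=-695/813, d=(M4−M3)/(6·3)=4427/29268, b=Δ3−h3·(2M3+M4)/6=-141/1084
seg 4: a=1, c=M4/2=549/1084, d=(M5−M4)/(6·2)=-183/2168, b=Δ4−h4·(2M4+M5)/6=-637/542
t_q=29/4 → seg 2, τ=9/4; S=0+1461/542·τ+-283/3252·τ²+-2497/29268·τ³=322785/69376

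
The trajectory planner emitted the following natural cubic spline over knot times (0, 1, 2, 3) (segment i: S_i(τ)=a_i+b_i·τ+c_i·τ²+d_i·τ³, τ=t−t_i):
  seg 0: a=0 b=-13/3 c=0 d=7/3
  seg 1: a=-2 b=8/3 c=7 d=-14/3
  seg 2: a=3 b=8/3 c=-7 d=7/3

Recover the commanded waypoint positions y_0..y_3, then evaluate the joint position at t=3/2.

y_0=0 y_1=-2 y_2=3 y_3=1
S(3/2) = 1/2

y_0 = S_0(0) = a_0 = 0
y_1 = S_1(0) = a_1 = -2
y_2 = S_2(0) = a_2 = 3
y_3 = S_2(1) = 1
t_q=3/2 is in segment 1 (τ=1/2); S_1(τ)=1/2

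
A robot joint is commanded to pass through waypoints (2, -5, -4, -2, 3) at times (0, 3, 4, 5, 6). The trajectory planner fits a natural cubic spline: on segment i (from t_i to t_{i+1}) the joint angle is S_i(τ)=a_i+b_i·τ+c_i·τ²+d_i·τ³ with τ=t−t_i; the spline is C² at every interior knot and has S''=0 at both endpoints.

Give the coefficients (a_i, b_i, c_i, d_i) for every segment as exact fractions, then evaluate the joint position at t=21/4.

  seg 0: a=2 b=-1253/348 c=0 d=49/348
  seg 1: a=-5 b=35/174 c=147/116 d=-163/348
  seg 2: a=-4 b=463/348 c=-4/29 d=281/348
  seg 3: a=-2 b=605/174 c=265/116 d=-265/348
S(21/4) = -7423/7424

Δ: Δ0=-7/3, Δ1=1, Δ2=2, Δ3=5
row 1: diag=8, rhs=20; c'=1/8, d'=5/2
row 2: denom=4−1·1/8=31/8; d'=(6−1·5/2)/(31/8)=28/31
row 3: denom=4−1·8/31=116/31; d'=(18−1·28/31)/(116/31)=265/58
back: M3=265/58
back: M2=28/31−8/31·265/58=-8/29
back: M1=5/2−1/8·-8/29=147/58
M: M0=0, M1=147/58, M2=-8/29, M3=265/58, M4=0
seg 0: a=2, c=M0/2=0, d=(M1−M0)/(6·3)=49/348, b=Δ0−h0·(2M0+M1)/6=-1253/348
seg 1: a=-5, c=M1/2=147/116, d=(M2−M1)/(6·1)=-163/348, b=Δ1−h1·(2M1+M2)/6=35/174
seg 2: a=-4, c=M2/2=-4/29, d=(M3−M2)/(6·1)=281/348, b=Δ2−h2·(2M2+M3)/6=463/348
seg 3: a=-2, c=M3/2=265/116, d=(M4−M3)/(6·1)=-265/348, b=Δ3−h3·(2M3+M4)/6=605/174
t_q=21/4 → seg 3, τ=1/4; S=-2+605/174·τ+265/116·τ²+-265/348·τ³=-7423/7424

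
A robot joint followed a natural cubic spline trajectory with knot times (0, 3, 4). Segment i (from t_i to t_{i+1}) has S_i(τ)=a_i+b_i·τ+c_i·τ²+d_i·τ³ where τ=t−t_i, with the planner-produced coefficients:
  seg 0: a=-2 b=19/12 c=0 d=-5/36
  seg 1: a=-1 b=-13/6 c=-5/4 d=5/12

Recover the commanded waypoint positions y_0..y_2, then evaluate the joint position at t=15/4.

y_0=-2 y_1=-1 y_2=-4
S(15/4) = -807/256

y_0 = S_0(0) = a_0 = -2
y_1 = S_1(0) = a_1 = -1
y_2 = S_1(1) = -4
t_q=15/4 is in segment 1 (τ=3/4); S_1(τ)=-807/256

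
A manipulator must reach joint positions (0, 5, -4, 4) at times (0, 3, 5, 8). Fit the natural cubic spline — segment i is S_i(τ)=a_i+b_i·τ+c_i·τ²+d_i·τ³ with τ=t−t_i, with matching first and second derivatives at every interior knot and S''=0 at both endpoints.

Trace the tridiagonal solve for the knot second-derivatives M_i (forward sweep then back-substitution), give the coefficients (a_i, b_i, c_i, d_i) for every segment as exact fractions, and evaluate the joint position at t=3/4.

Δ: Δ0=5/3, Δ1=-9/2, Δ2=8/3
row 1: diag=10, rhs=-37; c'=1/5, d'=-37/10
row 2: denom=10−2·1/5=48/5; d'=(43−2·-37/10)/(48/5)=21/4
back: M2=21/4
back: M1=-37/10−1/5·21/4=-19/4
M: M0=0, M1=-19/4, M2=21/4, M3=0
seg 0: a=0, c=M0/2=0, d=(M1−M0)/(6·3)=-19/72, b=Δ0−h0·(2M0+M1)/6=97/24
seg 1: a=5, c=M1/2=-19/8, d=(M2−M1)/(6·2)=5/6, b=Δ1−h1·(2M1+M2)/6=-37/12
seg 2: a=-4, c=M2/2=21/8, d=(M3−M2)/(6·3)=-7/24, b=Δ2−h2·(2M2+M3)/6=-31/12
t_q=3/4 → seg 0, τ=3/4; S=0+97/24·τ+0·τ²+-19/72·τ³=1495/512

  seg 0: a=0 b=97/24 c=0 d=-19/72
  seg 1: a=5 b=-37/12 c=-19/8 d=5/6
  seg 2: a=-4 b=-31/12 c=21/8 d=-7/24
S(3/4) = 1495/512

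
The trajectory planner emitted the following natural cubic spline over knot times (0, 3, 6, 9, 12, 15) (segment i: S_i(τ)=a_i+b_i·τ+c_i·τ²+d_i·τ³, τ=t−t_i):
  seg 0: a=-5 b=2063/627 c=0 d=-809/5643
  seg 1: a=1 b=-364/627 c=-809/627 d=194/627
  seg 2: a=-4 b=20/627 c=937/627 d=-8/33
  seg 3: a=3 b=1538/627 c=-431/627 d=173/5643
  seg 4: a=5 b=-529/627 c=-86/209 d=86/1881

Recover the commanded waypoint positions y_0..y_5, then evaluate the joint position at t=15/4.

y_0=-5 y_1=1 y_2=-4 y_3=3 y_4=5 y_5=0
S(15/4) = -205/6688

y_0 = S_0(0) = a_0 = -5
y_1 = S_1(0) = a_1 = 1
y_2 = S_2(0) = a_2 = -4
y_3 = S_3(0) = a_3 = 3
y_4 = S_4(0) = a_4 = 5
y_5 = S_4(3) = 0
t_q=15/4 is in segment 1 (τ=3/4); S_1(τ)=-205/6688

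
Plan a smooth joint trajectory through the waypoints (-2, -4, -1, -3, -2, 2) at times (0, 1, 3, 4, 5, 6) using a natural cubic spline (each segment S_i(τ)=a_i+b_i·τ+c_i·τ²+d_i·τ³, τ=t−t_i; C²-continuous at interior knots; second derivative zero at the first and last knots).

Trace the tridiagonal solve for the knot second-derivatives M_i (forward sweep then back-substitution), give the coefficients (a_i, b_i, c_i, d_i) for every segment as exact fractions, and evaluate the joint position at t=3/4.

  seg 0: a=-2 b=-167/57 c=0 d=53/57
  seg 1: a=-4 b=-8/57 c=53/19 d=-449/456
  seg 2: a=-1 b=-91/114 c=-237/76 d=23/12
  seg 3: a=-3 b=-293/228 c=50/19 d=-79/228
  seg 4: a=-2 b=335/114 c=121/76 d=-121/228
S(3/4) = -4627/1216

Δ: Δ0=-2, Δ1=3/2, Δ2=-2, Δ3=1, Δ4=4
row 1: diag=6, rhs=21; c'=1/3, d'=7/2
row 2: denom=6−2·1/3=16/3; d'=(-21−2·7/2)/(16/3)=-21/4
row 3: denom=4−1·3/16=61/16; d'=(18−1·-21/4)/(61/16)=372/61
row 4: denom=4−1·16/61=228/61; d'=(18−1·372/61)/(228/61)=121/38
back: M4=121/38
back: M3=372/61−16/61·121/38=100/19
back: M2=-21/4−3/16·100/19=-237/38
back: M1=7/2−1/3·-237/38=106/19
M: M0=0, M1=106/19, M2=-237/38, M3=100/19, M4=121/38, M5=0
seg 0: a=-2, c=M0/2=0, d=(M1−M0)/(6·1)=53/57, b=Δ0−h0·(2M0+M1)/6=-167/57
seg 1: a=-4, c=M1/2=53/19, d=(M2−M1)/(6·2)=-449/456, b=Δ1−h1·(2M1+M2)/6=-8/57
seg 2: a=-1, c=M2/2=-237/76, d=(M3−M2)/(6·1)=23/12, b=Δ2−h2·(2M2+M3)/6=-91/114
seg 3: a=-3, c=M3/2=50/19, d=(M4−M3)/(6·1)=-79/228, b=Δ3−h3·(2M3+M4)/6=-293/228
seg 4: a=-2, c=M4/2=121/76, d=(M5−M4)/(6·1)=-121/228, b=Δ4−h4·(2M4+M5)/6=335/114
t_q=3/4 → seg 0, τ=3/4; S=-2+-167/57·τ+0·τ²+53/57·τ³=-4627/1216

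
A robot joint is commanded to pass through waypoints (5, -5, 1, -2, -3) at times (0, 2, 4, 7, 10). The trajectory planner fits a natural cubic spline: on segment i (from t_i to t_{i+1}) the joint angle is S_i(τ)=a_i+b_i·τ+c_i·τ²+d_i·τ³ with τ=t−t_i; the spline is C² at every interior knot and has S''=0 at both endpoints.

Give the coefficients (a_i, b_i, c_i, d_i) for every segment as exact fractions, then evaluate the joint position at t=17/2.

Δ: Δ0=-5, Δ1=3, Δ2=-1, Δ3=-1/3
row 1: diag=8, rhs=48; c'=1/4, d'=6
row 2: denom=10−2·1/4=19/2; d'=(-24−2·6)/(19/2)=-72/19
row 3: denom=12−3·6/19=210/19; d'=(4−3·-72/19)/(210/19)=146/105
back: M3=146/105
back: M2=-72/19−6/19·146/105=-148/35
back: M1=6−1/4·-148/35=247/35
M: M0=0, M1=247/35, M2=-148/35, M3=146/105, M4=0
seg 0: a=5, c=M0/2=0, d=(M1−M0)/(6·2)=247/420, b=Δ0−h0·(2M0+M1)/6=-772/105
seg 1: a=-5, c=M1/2=247/70, d=(M2−M1)/(6·2)=-79/84, b=Δ1−h1·(2M1+M2)/6=-31/105
seg 2: a=1, c=M2/2=-74/35, d=(M3−M2)/(6·3)=59/189, b=Δ2−h2·(2M2+M3)/6=38/15
seg 3: a=-2, c=M3/2=73/105, d=(M4−M3)/(6·3)=-73/945, b=Δ3−h3·(2M3+M4)/6=-181/105
t_q=17/2 → seg 3, τ=3/2; S=-2+-181/105·τ+73/105·τ²+-73/945·τ³=-919/280

  seg 0: a=5 b=-772/105 c=0 d=247/420
  seg 1: a=-5 b=-31/105 c=247/70 d=-79/84
  seg 2: a=1 b=38/15 c=-74/35 d=59/189
  seg 3: a=-2 b=-181/105 c=73/105 d=-73/945
S(17/2) = -919/280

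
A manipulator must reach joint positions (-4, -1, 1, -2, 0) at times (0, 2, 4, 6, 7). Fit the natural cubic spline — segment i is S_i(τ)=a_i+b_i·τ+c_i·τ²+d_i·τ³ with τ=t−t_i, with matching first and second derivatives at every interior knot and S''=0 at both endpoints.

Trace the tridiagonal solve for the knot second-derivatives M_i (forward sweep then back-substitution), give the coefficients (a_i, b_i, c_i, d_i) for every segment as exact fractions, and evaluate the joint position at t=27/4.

Δ: Δ0=3/2, Δ1=1, Δ2=-3/2, Δ3=2
row 1: diag=8, rhs=-3; c'=1/4, d'=-3/8
row 2: denom=8−2·1/4=15/2; d'=(-15−2·-3/8)/(15/2)=-19/10
row 3: denom=6−2·4/15=82/15; d'=(21−2·-19/10)/(82/15)=186/41
back: M3=186/41
back: M2=-19/10−4/15·186/41=-255/82
back: M1=-3/8−1/4·-255/82=33/82
M: M0=0, M1=33/82, M2=-255/82, M3=186/41, M4=0
seg 0: a=-4, c=M0/2=0, d=(M1−M0)/(6·2)=11/328, b=Δ0−h0·(2M0+M1)/6=56/41
seg 1: a=-1, c=M1/2=33/164, d=(M2−M1)/(6·2)=-12/41, b=Δ1−h1·(2M1+M2)/6=145/82
seg 2: a=1, c=M2/2=-255/164, d=(M3−M2)/(6·2)=209/328, b=Δ2−h2·(2M2+M3)/6=-77/82
seg 3: a=-2, c=M3/2=93/41, d=(M4−M3)/(6·1)=-31/41, b=Δ3−h3·(2M3+M4)/6=20/41
t_q=27/4 → seg 3, τ=3/4; S=-2+20/41·τ+93/41·τ²+-31/41·τ³=-1777/2624

  seg 0: a=-4 b=56/41 c=0 d=11/328
  seg 1: a=-1 b=145/82 c=33/164 d=-12/41
  seg 2: a=1 b=-77/82 c=-255/164 d=209/328
  seg 3: a=-2 b=20/41 c=93/41 d=-31/41
S(27/4) = -1777/2624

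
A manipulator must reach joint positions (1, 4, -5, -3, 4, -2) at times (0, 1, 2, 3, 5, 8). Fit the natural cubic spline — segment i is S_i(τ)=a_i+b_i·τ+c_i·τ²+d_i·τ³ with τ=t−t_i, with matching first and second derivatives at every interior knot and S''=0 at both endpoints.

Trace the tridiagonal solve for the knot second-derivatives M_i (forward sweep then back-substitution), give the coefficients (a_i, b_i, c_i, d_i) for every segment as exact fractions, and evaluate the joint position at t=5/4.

Δ: Δ0=3, Δ1=-9, Δ2=2, Δ3=7/2, Δ4=-2
row 1: diag=4, rhs=-72; c'=1/4, d'=-18
row 2: denom=4−1·1/4=15/4; d'=(66−1·-18)/(15/4)=112/5
row 3: denom=6−1·4/15=86/15; d'=(9−1·112/5)/(86/15)=-201/86
row 4: denom=10−2·15/43=400/43; d'=(-33−2·-201/86)/(400/43)=-609/200
back: M4=-609/200
back: M3=-201/86−15/43·-609/200=-51/40
back: M2=112/5−4/15·-51/40=1137/50
back: M1=-18−1/4·1137/50=-4737/200
M: M0=0, M1=-4737/200, M2=1137/50, M3=-51/40, M4=-609/200, M5=0
seg 0: a=1, c=M0/2=0, d=(M1−M0)/(6·1)=-1579/400, b=Δ0−h0·(2M0+M1)/6=2779/400
seg 1: a=4, c=M1/2=-4737/400, d=(M2−M1)/(6·1)=619/80, b=Δ1−h1·(2M1+M2)/6=-979/200
seg 2: a=-5, c=M2/2=1137/100, d=(M3−M2)/(6·1)=-1601/400, b=Δ2−h2·(2M2+M3)/6=-2147/400
seg 3: a=-3, c=M3/2=-51/80, d=(M4−M3)/(6·2)=-59/400, b=Δ3−h3·(2M3+M4)/6=1073/200
seg 4: a=4, c=M4/2=-609/400, d=(M5−M4)/(6·3)=203/1200, b=Δ4−h4·(2M4+M5)/6=209/200
t_q=5/4 → seg 1, τ=1/4; S=4+-979/200·τ+-4737/400·τ²+619/80·τ³=55219/25600

  seg 0: a=1 b=2779/400 c=0 d=-1579/400
  seg 1: a=4 b=-979/200 c=-4737/400 d=619/80
  seg 2: a=-5 b=-2147/400 c=1137/100 d=-1601/400
  seg 3: a=-3 b=1073/200 c=-51/80 d=-59/400
  seg 4: a=4 b=209/200 c=-609/400 d=203/1200
S(5/4) = 55219/25600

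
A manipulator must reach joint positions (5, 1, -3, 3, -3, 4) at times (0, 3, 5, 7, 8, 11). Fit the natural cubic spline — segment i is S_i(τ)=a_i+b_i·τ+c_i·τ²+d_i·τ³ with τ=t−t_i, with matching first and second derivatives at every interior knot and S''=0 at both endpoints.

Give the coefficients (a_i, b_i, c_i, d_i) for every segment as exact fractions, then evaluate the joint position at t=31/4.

  seg 0: a=5 b=-637/1626 c=0 d=-1531/14634
  seg 1: a=1 b=-2615/813 c=-1531/1626 d=210/271
  seg 2: a=-3 b=1883/813 c=6029/1626 d=-5473/3252
  seg 3: a=3 b=-826/271 c=-5195/813 d=2795/813
  seg 4: a=-3 b=-4483/813 c=3190/813 d=-3190/7317
S(31/4) = -24801/17344

Δ: Δ0=-4/3, Δ1=-2, Δ2=3, Δ3=-6, Δ4=7/3
row 1: diag=10, rhs=-4; c'=1/5, d'=-2/5
row 2: denom=8−2·1/5=38/5; d'=(30−2·-2/5)/(38/5)=77/19
row 3: denom=6−2·5/19=104/19; d'=(-54−2·77/19)/(104/19)=-295/26
row 4: denom=8−1·19/104=813/104; d'=(50−1·-295/26)/(813/104)=6380/813
back: M4=6380/813
back: M3=-295/26−19/104·6380/813=-10390/813
back: M2=77/19−5/19·-10390/813=6029/813
back: M1=-2/5−1/5·6029/813=-1531/813
M: M0=0, M1=-1531/813, M2=6029/813, M3=-10390/813, M4=6380/813, M5=0
seg 0: a=5, c=M0/2=0, d=(M1−M0)/(6·3)=-1531/14634, b=Δ0−h0·(2M0+M1)/6=-637/1626
seg 1: a=1, c=M1/2=-1531/1626, d=(M2−M1)/(6·2)=210/271, b=Δ1−h1·(2M1+M2)/6=-2615/813
seg 2: a=-3, c=M2/2=6029/1626, d=(M3−M2)/(6·2)=-5473/3252, b=Δ2−h2·(2M2+M3)/6=1883/813
seg 3: a=3, c=M3/2=-5195/813, d=(M4−M3)/(6·1)=2795/813, b=Δ3−h3·(2M3+M4)/6=-826/271
seg 4: a=-3, c=M4/2=3190/813, d=(M5−M4)/(6·3)=-3190/7317, b=Δ4−h4·(2M4+M5)/6=-4483/813
t_q=31/4 → seg 3, τ=3/4; S=3+-826/271·τ+-5195/813·τ²+2795/813·τ³=-24801/17344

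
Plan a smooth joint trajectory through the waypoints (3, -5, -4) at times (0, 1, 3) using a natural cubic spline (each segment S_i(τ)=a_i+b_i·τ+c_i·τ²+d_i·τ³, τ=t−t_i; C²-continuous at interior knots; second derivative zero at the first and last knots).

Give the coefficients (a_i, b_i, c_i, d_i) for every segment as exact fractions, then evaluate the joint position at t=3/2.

Δ: Δ0=-8, Δ1=1/2
row 1: diag=6, rhs=51; c'=1/3, d'=17/2
back: M1=17/2
M: M0=0, M1=17/2, M2=0
seg 0: a=3, c=M0/2=0, d=(M1−M0)/(6·1)=17/12, b=Δ0−h0·(2M0+M1)/6=-113/12
seg 1: a=-5, c=M1/2=17/4, d=(M2−M1)/(6·2)=-17/24, b=Δ1−h1·(2M1+M2)/6=-31/6
t_q=3/2 → seg 1, τ=1/2; S=-5+-31/6·τ+17/4·τ²+-17/24·τ³=-423/64

  seg 0: a=3 b=-113/12 c=0 d=17/12
  seg 1: a=-5 b=-31/6 c=17/4 d=-17/24
S(3/2) = -423/64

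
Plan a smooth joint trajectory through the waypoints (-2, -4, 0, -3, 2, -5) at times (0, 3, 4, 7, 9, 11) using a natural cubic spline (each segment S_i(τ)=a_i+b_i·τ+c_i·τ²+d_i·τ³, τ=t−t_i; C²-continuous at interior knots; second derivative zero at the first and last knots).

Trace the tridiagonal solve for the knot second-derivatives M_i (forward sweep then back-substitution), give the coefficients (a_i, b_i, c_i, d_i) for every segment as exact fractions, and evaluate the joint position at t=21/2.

Δ: Δ0=-2/3, Δ1=4, Δ2=-1, Δ3=5/2, Δ4=-7/2
row 1: diag=8, rhs=28; c'=1/8, d'=7/2
row 2: denom=8−1·1/8=63/8; d'=(-30−1·7/2)/(63/8)=-268/63
row 3: denom=10−3·8/21=62/7; d'=(21−3·-268/63)/(62/7)=709/186
row 4: denom=8−2·7/31=234/31; d'=(-36−2·709/186)/(234/31)=-4057/702
back: M4=-4057/702
back: M3=709/186−7/31·-4057/702=1796/351
back: M2=-268/63−8/21·1796/351=-6532/1053
back: M1=7/2−1/8·-6532/1053=4502/1053
M: M0=0, M1=4502/1053, M2=-6532/1053, M3=1796/351, M4=-4057/702, M5=0
seg 0: a=-2, c=M0/2=0, d=(M1−M0)/(6·3)=2251/9477, b=Δ0−h0·(2M0+M1)/6=-2953/1053
seg 1: a=-4, c=M1/2=2251/1053, d=(M2−M1)/(6·1)=-613/351, b=Δ1−h1·(2M1+M2)/6=3800/1053
seg 2: a=0, c=M2/2=-3266/1053, d=(M3−M2)/(6·3)=5960/9477, b=Δ2−h2·(2M2+M3)/6=2785/1053
seg 3: a=-3, c=M3/2=898/351, d=(M4−M3)/(6·2)=-7649/8424, b=Δ3−h3·(2M3+M4)/6=1069/1053
seg 4: a=2, c=M4/2=-4057/1404, d=(M5−M4)/(6·2)=4057/8424, b=Δ4−h4·(2M4+M5)/6=743/2106
t_q=21/2 → seg 4, τ=3/2; S=2+743/2106·τ+-4057/1404·τ²+4057/8424·τ³=-52723/22464

  seg 0: a=-2 b=-2953/1053 c=0 d=2251/9477
  seg 1: a=-4 b=3800/1053 c=2251/1053 d=-613/351
  seg 2: a=0 b=2785/1053 c=-3266/1053 d=5960/9477
  seg 3: a=-3 b=1069/1053 c=898/351 d=-7649/8424
  seg 4: a=2 b=743/2106 c=-4057/1404 d=4057/8424
S(21/2) = -52723/22464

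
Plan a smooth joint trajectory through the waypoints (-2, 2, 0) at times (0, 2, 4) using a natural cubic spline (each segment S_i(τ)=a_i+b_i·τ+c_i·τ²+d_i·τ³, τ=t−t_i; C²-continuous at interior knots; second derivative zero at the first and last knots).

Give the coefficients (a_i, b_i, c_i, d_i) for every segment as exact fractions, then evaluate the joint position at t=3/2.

Δ: Δ0=2, Δ1=-1
row 1: diag=8, rhs=-18; c'=1/4, d'=-9/4
back: M1=-9/4
M: M0=0, M1=-9/4, M2=0
seg 0: a=-2, c=M0/2=0, d=(M1−M0)/(6·2)=-3/16, b=Δ0−h0·(2M0+M1)/6=11/4
seg 1: a=2, c=M1/2=-9/8, d=(M2−M1)/(6·2)=3/16, b=Δ1−h1·(2M1+M2)/6=1/2
t_q=3/2 → seg 0, τ=3/2; S=-2+11/4·τ+0·τ²+-3/16·τ³=191/128

  seg 0: a=-2 b=11/4 c=0 d=-3/16
  seg 1: a=2 b=1/2 c=-9/8 d=3/16
S(3/2) = 191/128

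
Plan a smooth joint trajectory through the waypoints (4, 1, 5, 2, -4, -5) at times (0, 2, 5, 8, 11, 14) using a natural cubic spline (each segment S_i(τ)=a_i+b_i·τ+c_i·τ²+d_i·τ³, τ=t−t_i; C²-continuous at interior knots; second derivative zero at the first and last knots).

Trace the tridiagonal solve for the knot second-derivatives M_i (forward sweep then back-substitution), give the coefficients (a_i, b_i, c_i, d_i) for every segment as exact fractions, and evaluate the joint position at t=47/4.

  seg 0: a=4 b=-2297/1030 c=0 d=94/515
  seg 1: a=1 b=-41/1030 c=564/515 d=-5909/27810
  seg 2: a=5 b=409/515 c=-505/618 d=677/9270
  seg 3: a=2 b=-2201/1030 c=-247/1545 d=127/1854
  seg 4: a=-4 b=-642/515 c=1411/3090 d=-1411/27810
S(47/4) = -309791/65920

Δ: Δ0=-3/2, Δ1=4/3, Δ2=-1, Δ3=-2, Δ4=-1/3
row 1: diag=10, rhs=17; c'=3/10, d'=17/10
row 2: denom=12−3·3/10=111/10; d'=(-14−3·17/10)/(111/10)=-191/111
row 3: denom=12−3·10/37=414/37; d'=(-6−3·-191/111)/(414/37)=-31/414
row 4: denom=12−3·37/138=515/46; d'=(10−3·-31/414)/(515/46)=1411/1545
back: M4=1411/1545
back: M3=-31/414−37/138·1411/1545=-494/1545
back: M2=-191/111−10/37·-494/1545=-505/309
back: M1=17/10−3/10·-505/309=1128/515
M: M0=0, M1=1128/515, M2=-505/309, M3=-494/1545, M4=1411/1545, M5=0
seg 0: a=4, c=M0/2=0, d=(M1−M0)/(6·2)=94/515, b=Δ0−h0·(2M0+M1)/6=-2297/1030
seg 1: a=1, c=M1/2=564/515, d=(M2−M1)/(6·3)=-5909/27810, b=Δ1−h1·(2M1+M2)/6=-41/1030
seg 2: a=5, c=M2/2=-505/618, d=(M3−M2)/(6·3)=677/9270, b=Δ2−h2·(2M2+M3)/6=409/515
seg 3: a=2, c=M3/2=-247/1545, d=(M4−M3)/(6·3)=127/1854, b=Δ3−h3·(2M3+M4)/6=-2201/1030
seg 4: a=-4, c=M4/2=1411/3090, d=(M5−M4)/(6·3)=-1411/27810, b=Δ4−h4·(2M4+M5)/6=-642/515
t_q=47/4 → seg 4, τ=3/4; S=-4+-642/515·τ+1411/3090·τ²+-1411/27810·τ³=-309791/65920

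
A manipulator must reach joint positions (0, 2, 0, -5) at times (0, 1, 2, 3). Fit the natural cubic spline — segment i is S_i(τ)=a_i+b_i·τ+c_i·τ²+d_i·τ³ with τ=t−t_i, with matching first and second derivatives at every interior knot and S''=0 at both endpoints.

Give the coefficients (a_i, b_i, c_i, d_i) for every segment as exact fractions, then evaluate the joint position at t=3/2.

  seg 0: a=0 b=43/15 c=0 d=-13/15
  seg 1: a=2 b=4/15 c=-13/5 d=1/3
  seg 2: a=0 b=-59/15 c=-8/5 d=8/15
S(3/2) = 61/40

Δ: Δ0=2, Δ1=-2, Δ2=-5
row 1: diag=4, rhs=-24; c'=1/4, d'=-6
row 2: denom=4−1·1/4=15/4; d'=(-18−1·-6)/(15/4)=-16/5
back: M2=-16/5
back: M1=-6−1/4·-16/5=-26/5
M: M0=0, M1=-26/5, M2=-16/5, M3=0
seg 0: a=0, c=M0/2=0, d=(M1−M0)/(6·1)=-13/15, b=Δ0−h0·(2M0+M1)/6=43/15
seg 1: a=2, c=M1/2=-13/5, d=(M2−M1)/(6·1)=1/3, b=Δ1−h1·(2M1+M2)/6=4/15
seg 2: a=0, c=M2/2=-8/5, d=(M3−M2)/(6·1)=8/15, b=Δ2−h2·(2M2+M3)/6=-59/15
t_q=3/2 → seg 1, τ=1/2; S=2+4/15·τ+-13/5·τ²+1/3·τ³=61/40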